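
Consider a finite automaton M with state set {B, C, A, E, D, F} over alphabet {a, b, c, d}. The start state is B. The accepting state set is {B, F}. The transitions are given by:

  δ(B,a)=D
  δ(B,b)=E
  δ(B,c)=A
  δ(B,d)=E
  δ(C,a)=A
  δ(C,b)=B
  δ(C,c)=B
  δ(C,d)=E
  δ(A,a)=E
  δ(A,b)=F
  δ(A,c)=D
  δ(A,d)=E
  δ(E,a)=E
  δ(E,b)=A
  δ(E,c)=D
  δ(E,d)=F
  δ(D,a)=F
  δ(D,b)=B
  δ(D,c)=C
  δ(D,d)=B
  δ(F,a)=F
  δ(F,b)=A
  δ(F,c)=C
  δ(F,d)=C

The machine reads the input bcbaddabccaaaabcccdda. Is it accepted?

Yes

Trace: B -b-> E -c-> D -b-> B -a-> D -d-> B -d-> E -a-> E -b-> A -c-> D -c-> C -a-> A -a-> E -a-> E -a-> E -b-> A -c-> D -c-> C -c-> B -d-> E -d-> F -a-> F
End state F is accepting.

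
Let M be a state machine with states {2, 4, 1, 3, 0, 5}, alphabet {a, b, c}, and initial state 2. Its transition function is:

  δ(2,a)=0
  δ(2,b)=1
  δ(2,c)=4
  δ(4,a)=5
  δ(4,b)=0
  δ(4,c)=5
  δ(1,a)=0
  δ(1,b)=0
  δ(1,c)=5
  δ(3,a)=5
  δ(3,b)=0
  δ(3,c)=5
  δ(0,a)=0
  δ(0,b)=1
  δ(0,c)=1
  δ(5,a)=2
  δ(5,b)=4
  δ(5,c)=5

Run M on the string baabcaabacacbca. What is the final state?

2 → 1 → 0 → 0 → 1 → 5 → 2 → 0 → 1 → 0 → 1 → 0 → 1 → 0 → 1 → 0

0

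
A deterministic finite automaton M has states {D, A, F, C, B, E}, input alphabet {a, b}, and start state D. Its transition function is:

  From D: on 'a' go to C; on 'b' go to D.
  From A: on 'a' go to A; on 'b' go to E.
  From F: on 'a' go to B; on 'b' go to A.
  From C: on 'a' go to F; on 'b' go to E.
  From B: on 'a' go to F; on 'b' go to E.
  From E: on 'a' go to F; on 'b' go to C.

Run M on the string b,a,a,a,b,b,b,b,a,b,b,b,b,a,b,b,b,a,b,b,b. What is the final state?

C

Trace: D -b-> D -a-> C -a-> F -a-> B -b-> E -b-> C -b-> E -b-> C -a-> F -b-> A -b-> E -b-> C -b-> E -a-> F -b-> A -b-> E -b-> C -a-> F -b-> A -b-> E -b-> C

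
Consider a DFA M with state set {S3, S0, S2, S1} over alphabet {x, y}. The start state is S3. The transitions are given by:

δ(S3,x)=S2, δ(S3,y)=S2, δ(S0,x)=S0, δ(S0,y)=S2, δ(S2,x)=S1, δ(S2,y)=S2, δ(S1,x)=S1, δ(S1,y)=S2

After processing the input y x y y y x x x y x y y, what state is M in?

start at S3
read 'y': S3 → S2
read 'x': S2 → S1
read 'y': S1 → S2
read 'y': S2 → S2
read 'y': S2 → S2
read 'x': S2 → S1
read 'x': S1 → S1
read 'x': S1 → S1
read 'y': S1 → S2
read 'x': S2 → S1
read 'y': S1 → S2
read 'y': S2 → S2

S2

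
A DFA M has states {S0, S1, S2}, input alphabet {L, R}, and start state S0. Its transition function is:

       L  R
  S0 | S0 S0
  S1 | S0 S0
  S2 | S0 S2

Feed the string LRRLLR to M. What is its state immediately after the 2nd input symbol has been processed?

S0

Trace: S0 -L-> S0 -R-> S0
After 2 symbols: S0.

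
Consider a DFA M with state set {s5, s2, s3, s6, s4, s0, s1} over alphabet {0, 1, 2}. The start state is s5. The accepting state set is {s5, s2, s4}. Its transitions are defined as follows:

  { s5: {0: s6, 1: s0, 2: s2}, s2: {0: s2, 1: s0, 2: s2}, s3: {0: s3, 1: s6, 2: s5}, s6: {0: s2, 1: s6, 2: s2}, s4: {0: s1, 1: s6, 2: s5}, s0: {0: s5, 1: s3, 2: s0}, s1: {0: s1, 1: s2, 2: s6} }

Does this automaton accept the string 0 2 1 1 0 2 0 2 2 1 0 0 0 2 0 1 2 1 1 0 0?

s5 → s6 → s2 → s0 → s3 → s3 → s5 → s6 → s2 → s2 → s0 → s5 → s6 → s2 → s2 → s2 → s0 → s0 → s3 → s6 → s2 → s2
End state s2 is accepting.

Yes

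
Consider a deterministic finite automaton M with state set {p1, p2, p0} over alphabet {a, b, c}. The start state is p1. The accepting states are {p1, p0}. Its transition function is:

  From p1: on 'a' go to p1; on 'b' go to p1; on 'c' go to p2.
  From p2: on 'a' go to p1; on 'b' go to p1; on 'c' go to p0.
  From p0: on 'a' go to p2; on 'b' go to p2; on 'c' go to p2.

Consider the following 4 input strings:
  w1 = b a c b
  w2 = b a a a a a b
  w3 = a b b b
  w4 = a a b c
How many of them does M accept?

3

w1: p1 → p1 → p1 → p2 → p1  → end p1, accepted
w2: p1 → p1 → p1 → p1 → p1 → p1 → p1 → p1  → end p1, accepted
w3: p1 → p1 → p1 → p1 → p1  → end p1, accepted
w4: p1 → p1 → p1 → p1 → p2  → end p2, rejected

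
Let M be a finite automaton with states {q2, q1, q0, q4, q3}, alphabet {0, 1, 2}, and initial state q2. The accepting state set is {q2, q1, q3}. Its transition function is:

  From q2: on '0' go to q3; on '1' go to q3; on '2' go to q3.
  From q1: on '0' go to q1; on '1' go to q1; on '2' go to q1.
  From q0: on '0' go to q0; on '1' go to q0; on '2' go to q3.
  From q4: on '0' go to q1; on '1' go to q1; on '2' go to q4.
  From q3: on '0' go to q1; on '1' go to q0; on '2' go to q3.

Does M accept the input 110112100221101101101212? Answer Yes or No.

Yes

q2 → q3 → q0 → q0 → q0 → q0 → q3 → q0 → q0 → q0 → q3 → q3 → q0 → q0 → q0 → q0 → q0 → q0 → q0 → q0 → q0 → q0 → q3 → q0 → q3
End state q3 is accepting.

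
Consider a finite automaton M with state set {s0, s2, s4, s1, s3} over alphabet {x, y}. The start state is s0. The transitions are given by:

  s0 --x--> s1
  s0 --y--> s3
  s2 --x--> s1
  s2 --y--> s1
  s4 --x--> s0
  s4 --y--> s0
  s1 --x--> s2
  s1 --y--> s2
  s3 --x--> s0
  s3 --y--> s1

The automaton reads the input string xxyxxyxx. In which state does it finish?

s2

start at s0
read 'x': s0 → s1
read 'x': s1 → s2
read 'y': s2 → s1
read 'x': s1 → s2
read 'x': s2 → s1
read 'y': s1 → s2
read 'x': s2 → s1
read 'x': s1 → s2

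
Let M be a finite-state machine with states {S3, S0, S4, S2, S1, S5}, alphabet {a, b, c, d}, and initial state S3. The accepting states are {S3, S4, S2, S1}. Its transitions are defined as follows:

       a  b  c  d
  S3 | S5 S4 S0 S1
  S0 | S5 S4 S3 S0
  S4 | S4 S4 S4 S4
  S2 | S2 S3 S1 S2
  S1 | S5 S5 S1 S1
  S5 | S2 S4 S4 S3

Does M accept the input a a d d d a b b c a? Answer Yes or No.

Yes

S3 → S5 → S2 → S2 → S2 → S2 → S2 → S3 → S4 → S4 → S4
End state S4 is accepting.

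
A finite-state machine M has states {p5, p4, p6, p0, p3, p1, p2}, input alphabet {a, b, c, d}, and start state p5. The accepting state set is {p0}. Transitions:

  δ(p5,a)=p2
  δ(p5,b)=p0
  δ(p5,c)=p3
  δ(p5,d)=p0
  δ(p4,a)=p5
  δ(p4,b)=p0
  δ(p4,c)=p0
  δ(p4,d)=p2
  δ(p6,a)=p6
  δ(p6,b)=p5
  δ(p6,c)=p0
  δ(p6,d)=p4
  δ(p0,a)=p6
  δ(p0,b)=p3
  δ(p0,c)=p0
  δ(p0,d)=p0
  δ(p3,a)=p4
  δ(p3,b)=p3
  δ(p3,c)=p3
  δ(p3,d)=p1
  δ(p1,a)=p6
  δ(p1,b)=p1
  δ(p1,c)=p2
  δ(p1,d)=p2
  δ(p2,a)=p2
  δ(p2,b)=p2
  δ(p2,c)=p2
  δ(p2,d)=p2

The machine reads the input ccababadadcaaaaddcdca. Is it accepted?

Trace: p5 -c-> p3 -c-> p3 -a-> p4 -b-> p0 -a-> p6 -b-> p5 -a-> p2 -d-> p2 -a-> p2 -d-> p2 -c-> p2 -a-> p2 -a-> p2 -a-> p2 -a-> p2 -d-> p2 -d-> p2 -c-> p2 -d-> p2 -c-> p2 -a-> p2
End state p2 is not accepting.

No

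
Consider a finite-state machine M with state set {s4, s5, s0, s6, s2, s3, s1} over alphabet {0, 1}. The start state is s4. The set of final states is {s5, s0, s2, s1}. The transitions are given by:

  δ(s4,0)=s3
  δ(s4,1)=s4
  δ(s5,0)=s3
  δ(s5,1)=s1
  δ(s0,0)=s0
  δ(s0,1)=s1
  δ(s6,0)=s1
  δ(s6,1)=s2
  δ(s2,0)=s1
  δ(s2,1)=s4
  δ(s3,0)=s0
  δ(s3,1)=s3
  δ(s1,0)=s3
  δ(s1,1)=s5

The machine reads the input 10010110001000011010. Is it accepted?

start at s4
read '1': s4 → s4
read '0': s4 → s3
read '0': s3 → s0
read '1': s0 → s1
read '0': s1 → s3
read '1': s3 → s3
read '1': s3 → s3
read '0': s3 → s0
read '0': s0 → s0
read '0': s0 → s0
read '1': s0 → s1
read '0': s1 → s3
read '0': s3 → s0
read '0': s0 → s0
read '0': s0 → s0
read '1': s0 → s1
read '1': s1 → s5
read '0': s5 → s3
read '1': s3 → s3
read '0': s3 → s0
End state s0 is accepting.

Yes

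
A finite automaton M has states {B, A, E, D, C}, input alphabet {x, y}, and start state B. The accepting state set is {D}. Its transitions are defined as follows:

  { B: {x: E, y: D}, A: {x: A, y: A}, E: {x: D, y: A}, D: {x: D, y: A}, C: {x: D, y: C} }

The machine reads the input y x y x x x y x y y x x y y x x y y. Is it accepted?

No

B → D → D → A → A → A → A → A → A → A → A → A → A → A → A → A → A → A → A
End state A is not accepting.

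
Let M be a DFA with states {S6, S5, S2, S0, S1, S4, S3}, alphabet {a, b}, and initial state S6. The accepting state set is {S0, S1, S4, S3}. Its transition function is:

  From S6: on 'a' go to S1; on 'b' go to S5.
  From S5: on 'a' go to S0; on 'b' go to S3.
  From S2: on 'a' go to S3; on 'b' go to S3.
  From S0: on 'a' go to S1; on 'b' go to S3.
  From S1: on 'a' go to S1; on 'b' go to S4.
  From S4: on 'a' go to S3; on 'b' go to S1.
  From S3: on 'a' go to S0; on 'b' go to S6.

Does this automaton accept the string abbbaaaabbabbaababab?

Yes

S6 → S1 → S4 → S1 → S4 → S3 → S0 → S1 → S1 → S4 → S1 → S1 → S4 → S1 → S1 → S1 → S4 → S3 → S6 → S1 → S4
End state S4 is accepting.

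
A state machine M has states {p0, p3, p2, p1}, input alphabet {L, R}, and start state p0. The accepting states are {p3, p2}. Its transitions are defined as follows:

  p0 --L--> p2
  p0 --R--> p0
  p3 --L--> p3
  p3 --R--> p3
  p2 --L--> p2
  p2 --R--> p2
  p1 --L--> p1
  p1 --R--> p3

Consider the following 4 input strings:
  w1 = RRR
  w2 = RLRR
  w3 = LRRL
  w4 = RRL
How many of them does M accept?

w1:
  start at p0
  read 'R': p0 → p0
  read 'R': p0 → p0
  read 'R': p0 → p0
  end p0, rejected
w2:
  start at p0
  read 'R': p0 → p0
  read 'L': p0 → p2
  read 'R': p2 → p2
  read 'R': p2 → p2
  end p2, accepted
w3:
  start at p0
  read 'L': p0 → p2
  read 'R': p2 → p2
  read 'R': p2 → p2
  read 'L': p2 → p2
  end p2, accepted
w4:
  start at p0
  read 'R': p0 → p0
  read 'R': p0 → p0
  read 'L': p0 → p2
  end p2, accepted

3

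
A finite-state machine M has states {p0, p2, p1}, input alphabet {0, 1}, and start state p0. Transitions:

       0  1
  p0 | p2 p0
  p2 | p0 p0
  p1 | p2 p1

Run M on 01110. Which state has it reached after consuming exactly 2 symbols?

start at p0
read '0': p0 → p2
read '1': p2 → p0
After 2 symbols: p0.

p0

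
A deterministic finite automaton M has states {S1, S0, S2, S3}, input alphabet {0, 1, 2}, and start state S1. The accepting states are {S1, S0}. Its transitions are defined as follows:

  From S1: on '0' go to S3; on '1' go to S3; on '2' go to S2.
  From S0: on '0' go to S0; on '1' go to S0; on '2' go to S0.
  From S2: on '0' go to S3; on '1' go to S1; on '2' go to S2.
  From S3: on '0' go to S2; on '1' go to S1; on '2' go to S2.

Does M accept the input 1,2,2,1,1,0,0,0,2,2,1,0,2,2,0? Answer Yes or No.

Trace: S1 -1-> S3 -2-> S2 -2-> S2 -1-> S1 -1-> S3 -0-> S2 -0-> S3 -0-> S2 -2-> S2 -2-> S2 -1-> S1 -0-> S3 -2-> S2 -2-> S2 -0-> S3
End state S3 is not accepting.

No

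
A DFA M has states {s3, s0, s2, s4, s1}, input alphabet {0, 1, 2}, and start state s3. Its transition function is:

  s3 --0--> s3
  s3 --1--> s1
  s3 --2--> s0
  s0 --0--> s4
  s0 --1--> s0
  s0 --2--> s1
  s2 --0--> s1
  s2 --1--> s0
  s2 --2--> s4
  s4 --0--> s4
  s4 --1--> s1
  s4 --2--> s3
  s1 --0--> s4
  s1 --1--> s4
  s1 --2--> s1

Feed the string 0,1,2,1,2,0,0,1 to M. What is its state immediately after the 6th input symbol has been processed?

start at s3
read '0': s3 → s3
read '1': s3 → s1
read '2': s1 → s1
read '1': s1 → s4
read '2': s4 → s3
read '0': s3 → s3
After 6 symbols: s3.

s3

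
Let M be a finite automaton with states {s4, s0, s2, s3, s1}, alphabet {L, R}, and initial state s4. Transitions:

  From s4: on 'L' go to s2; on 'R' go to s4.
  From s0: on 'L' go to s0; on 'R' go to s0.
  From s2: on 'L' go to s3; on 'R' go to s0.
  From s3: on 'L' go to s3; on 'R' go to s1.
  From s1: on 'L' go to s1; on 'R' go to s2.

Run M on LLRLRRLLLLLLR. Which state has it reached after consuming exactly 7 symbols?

s0

s4 → s2 → s3 → s1 → s1 → s2 → s0 → s0
After 7 symbols: s0.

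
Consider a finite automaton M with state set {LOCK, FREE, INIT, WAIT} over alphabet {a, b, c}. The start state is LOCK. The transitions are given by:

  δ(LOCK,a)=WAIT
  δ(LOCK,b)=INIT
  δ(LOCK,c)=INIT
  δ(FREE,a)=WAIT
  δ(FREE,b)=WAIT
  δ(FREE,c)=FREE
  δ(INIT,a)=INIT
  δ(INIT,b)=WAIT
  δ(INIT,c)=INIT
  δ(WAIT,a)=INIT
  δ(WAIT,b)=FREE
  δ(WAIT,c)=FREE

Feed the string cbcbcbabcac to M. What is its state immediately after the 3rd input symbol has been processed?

FREE

start at LOCK
read 'c': LOCK → INIT
read 'b': INIT → WAIT
read 'c': WAIT → FREE
After 3 symbols: FREE.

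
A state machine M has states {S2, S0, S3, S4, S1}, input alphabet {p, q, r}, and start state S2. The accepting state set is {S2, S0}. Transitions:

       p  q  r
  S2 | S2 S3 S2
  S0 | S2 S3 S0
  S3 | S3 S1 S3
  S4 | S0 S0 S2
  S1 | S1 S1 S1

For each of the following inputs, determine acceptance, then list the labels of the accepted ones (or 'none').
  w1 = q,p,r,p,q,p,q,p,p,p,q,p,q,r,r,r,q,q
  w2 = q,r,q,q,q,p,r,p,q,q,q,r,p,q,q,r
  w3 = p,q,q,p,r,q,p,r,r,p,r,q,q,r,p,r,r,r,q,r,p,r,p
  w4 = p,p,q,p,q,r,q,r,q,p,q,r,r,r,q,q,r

w1:
  start at S2
  read 'q': S2 → S3
  read 'p': S3 → S3
  read 'r': S3 → S3
  read 'p': S3 → S3
  read 'q': S3 → S1
  read 'p': S1 → S1
  read 'q': S1 → S1
  read 'p': S1 → S1
  read 'p': S1 → S1
  read 'p': S1 → S1
  read 'q': S1 → S1
  read 'p': S1 → S1
  read 'q': S1 → S1
  read 'r': S1 → S1
  read 'r': S1 → S1
  read 'r': S1 → S1
  read 'q': S1 → S1
  read 'q': S1 → S1
  end S1, rejected
w2:
  start at S2
  read 'q': S2 → S3
  read 'r': S3 → S3
  read 'q': S3 → S1
  read 'q': S1 → S1
  read 'q': S1 → S1
  read 'p': S1 → S1
  read 'r': S1 → S1
  read 'p': S1 → S1
  read 'q': S1 → S1
  read 'q': S1 → S1
  read 'q': S1 → S1
  read 'r': S1 → S1
  read 'p': S1 → S1
  read 'q': S1 → S1
  read 'q': S1 → S1
  read 'r': S1 → S1
  end S1, rejected
w3:
  start at S2
  read 'p': S2 → S2
  read 'q': S2 → S3
  read 'q': S3 → S1
  read 'p': S1 → S1
  read 'r': S1 → S1
  read 'q': S1 → S1
  read 'p': S1 → S1
  read 'r': S1 → S1
  read 'r': S1 → S1
  read 'p': S1 → S1
  read 'r': S1 → S1
  read 'q': S1 → S1
  read 'q': S1 → S1
  read 'r': S1 → S1
  read 'p': S1 → S1
  read 'r': S1 → S1
  read 'r': S1 → S1
  read 'r': S1 → S1
  read 'q': S1 → S1
  read 'r': S1 → S1
  read 'p': S1 → S1
  read 'r': S1 → S1
  read 'p': S1 → S1
  end S1, rejected
w4:
  start at S2
  read 'p': S2 → S2
  read 'p': S2 → S2
  read 'q': S2 → S3
  read 'p': S3 → S3
  read 'q': S3 → S1
  read 'r': S1 → S1
  read 'q': S1 → S1
  read 'r': S1 → S1
  read 'q': S1 → S1
  read 'p': S1 → S1
  read 'q': S1 → S1
  read 'r': S1 → S1
  read 'r': S1 → S1
  read 'r': S1 → S1
  read 'q': S1 → S1
  read 'q': S1 → S1
  read 'r': S1 → S1
  end S1, rejected

none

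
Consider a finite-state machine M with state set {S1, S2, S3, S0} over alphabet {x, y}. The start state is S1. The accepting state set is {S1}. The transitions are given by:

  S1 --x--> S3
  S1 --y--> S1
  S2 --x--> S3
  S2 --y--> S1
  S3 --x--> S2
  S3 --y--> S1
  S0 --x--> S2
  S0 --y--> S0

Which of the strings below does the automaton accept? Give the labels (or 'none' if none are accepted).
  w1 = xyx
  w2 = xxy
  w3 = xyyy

w2, w3

w1: S1 → S3 → S1 → S3  → end S3, rejected
w2: S1 → S3 → S2 → S1  → end S1, accepted
w3: S1 → S3 → S1 → S1 → S1  → end S1, accepted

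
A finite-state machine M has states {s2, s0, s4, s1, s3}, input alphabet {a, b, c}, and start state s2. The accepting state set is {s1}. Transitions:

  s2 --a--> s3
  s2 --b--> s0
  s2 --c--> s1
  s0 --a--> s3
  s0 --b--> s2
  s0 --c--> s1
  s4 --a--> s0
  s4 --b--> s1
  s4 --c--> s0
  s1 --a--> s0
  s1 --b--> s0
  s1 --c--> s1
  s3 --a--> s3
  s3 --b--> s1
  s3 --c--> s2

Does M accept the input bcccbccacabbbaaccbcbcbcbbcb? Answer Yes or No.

s2 → s0 → s1 → s1 → s1 → s0 → s1 → s1 → s0 → s1 → s0 → s2 → s0 → s2 → s3 → s3 → s2 → s1 → s0 → s1 → s0 → s1 → s0 → s1 → s0 → s2 → s1 → s0
End state s0 is not accepting.

No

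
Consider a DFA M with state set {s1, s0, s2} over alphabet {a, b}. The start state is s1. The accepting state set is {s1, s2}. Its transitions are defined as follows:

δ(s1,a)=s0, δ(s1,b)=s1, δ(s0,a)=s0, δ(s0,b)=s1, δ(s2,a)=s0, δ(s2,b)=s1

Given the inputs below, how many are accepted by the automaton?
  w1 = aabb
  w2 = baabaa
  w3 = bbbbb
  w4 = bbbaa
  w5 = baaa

w1: Trace: s1 -a-> s0 -a-> s0 -b-> s1 -b-> s1  → end s1, accepted
w2: Trace: s1 -b-> s1 -a-> s0 -a-> s0 -b-> s1 -a-> s0 -a-> s0  → end s0, rejected
w3: Trace: s1 -b-> s1 -b-> s1 -b-> s1 -b-> s1 -b-> s1  → end s1, accepted
w4: Trace: s1 -b-> s1 -b-> s1 -b-> s1 -a-> s0 -a-> s0  → end s0, rejected
w5: Trace: s1 -b-> s1 -a-> s0 -a-> s0 -a-> s0  → end s0, rejected

2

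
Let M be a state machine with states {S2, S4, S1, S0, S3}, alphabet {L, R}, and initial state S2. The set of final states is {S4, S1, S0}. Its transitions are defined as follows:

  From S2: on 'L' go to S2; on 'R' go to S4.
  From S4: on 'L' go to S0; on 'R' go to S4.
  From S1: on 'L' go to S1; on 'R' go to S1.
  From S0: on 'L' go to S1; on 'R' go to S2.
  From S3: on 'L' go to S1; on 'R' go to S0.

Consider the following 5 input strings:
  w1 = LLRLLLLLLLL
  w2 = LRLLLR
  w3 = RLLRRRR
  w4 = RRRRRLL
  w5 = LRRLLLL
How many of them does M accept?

w1: S2 → S2 → S2 → S4 → S0 → S1 → S1 → S1 → S1 → S1 → S1 → S1  → end S1, accepted
w2: S2 → S2 → S4 → S0 → S1 → S1 → S1  → end S1, accepted
w3: S2 → S4 → S0 → S1 → S1 → S1 → S1 → S1  → end S1, accepted
w4: S2 → S4 → S4 → S4 → S4 → S4 → S0 → S1  → end S1, accepted
w5: S2 → S2 → S4 → S4 → S0 → S1 → S1 → S1  → end S1, accepted

5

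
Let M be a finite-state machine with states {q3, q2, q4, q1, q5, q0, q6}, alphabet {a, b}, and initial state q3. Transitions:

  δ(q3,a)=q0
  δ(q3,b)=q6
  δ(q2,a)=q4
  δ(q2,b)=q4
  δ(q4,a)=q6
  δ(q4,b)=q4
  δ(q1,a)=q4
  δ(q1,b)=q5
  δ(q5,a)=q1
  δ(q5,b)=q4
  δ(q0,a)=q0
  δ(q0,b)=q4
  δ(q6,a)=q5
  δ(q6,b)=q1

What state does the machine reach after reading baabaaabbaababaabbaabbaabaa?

Trace: q3 -b-> q6 -a-> q5 -a-> q1 -b-> q5 -a-> q1 -a-> q4 -a-> q6 -b-> q1 -b-> q5 -a-> q1 -a-> q4 -b-> q4 -a-> q6 -b-> q1 -a-> q4 -a-> q6 -b-> q1 -b-> q5 -a-> q1 -a-> q4 -b-> q4 -b-> q4 -a-> q6 -a-> q5 -b-> q4 -a-> q6 -a-> q5

q5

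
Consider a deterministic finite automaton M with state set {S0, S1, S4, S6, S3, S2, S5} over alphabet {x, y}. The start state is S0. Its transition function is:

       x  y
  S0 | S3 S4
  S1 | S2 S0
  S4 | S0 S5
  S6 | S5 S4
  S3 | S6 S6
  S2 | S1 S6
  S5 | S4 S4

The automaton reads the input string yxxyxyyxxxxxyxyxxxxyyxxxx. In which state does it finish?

S6

S0 → S4 → S0 → S3 → S6 → S5 → S4 → S5 → S4 → S0 → S3 → S6 → S5 → S4 → S0 → S4 → S0 → S3 → S6 → S5 → S4 → S5 → S4 → S0 → S3 → S6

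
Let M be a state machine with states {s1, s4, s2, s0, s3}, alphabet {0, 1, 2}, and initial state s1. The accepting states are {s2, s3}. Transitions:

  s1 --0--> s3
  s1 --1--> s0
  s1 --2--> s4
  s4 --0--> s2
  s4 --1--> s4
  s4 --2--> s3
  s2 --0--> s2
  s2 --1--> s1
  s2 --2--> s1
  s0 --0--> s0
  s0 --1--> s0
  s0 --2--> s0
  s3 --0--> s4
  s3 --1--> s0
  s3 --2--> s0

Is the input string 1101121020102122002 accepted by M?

Trace: s1 -1-> s0 -1-> s0 -0-> s0 -1-> s0 -1-> s0 -2-> s0 -1-> s0 -0-> s0 -2-> s0 -0-> s0 -1-> s0 -0-> s0 -2-> s0 -1-> s0 -2-> s0 -2-> s0 -0-> s0 -0-> s0 -2-> s0
End state s0 is not accepting.

No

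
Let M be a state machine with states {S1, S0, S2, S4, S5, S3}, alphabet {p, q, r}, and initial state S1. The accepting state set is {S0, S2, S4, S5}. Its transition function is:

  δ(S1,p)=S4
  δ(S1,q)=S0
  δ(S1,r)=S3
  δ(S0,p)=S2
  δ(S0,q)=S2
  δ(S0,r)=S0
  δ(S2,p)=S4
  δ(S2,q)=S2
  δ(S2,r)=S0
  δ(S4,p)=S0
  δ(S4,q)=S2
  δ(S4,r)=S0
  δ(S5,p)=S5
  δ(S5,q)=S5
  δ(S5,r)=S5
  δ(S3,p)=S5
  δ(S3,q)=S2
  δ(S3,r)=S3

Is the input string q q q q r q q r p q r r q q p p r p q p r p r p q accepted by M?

start at S1
read 'q': S1 → S0
read 'q': S0 → S2
read 'q': S2 → S2
read 'q': S2 → S2
read 'r': S2 → S0
read 'q': S0 → S2
read 'q': S2 → S2
read 'r': S2 → S0
read 'p': S0 → S2
read 'q': S2 → S2
read 'r': S2 → S0
read 'r': S0 → S0
read 'q': S0 → S2
read 'q': S2 → S2
read 'p': S2 → S4
read 'p': S4 → S0
read 'r': S0 → S0
read 'p': S0 → S2
read 'q': S2 → S2
read 'p': S2 → S4
read 'r': S4 → S0
read 'p': S0 → S2
read 'r': S2 → S0
read 'p': S0 → S2
read 'q': S2 → S2
End state S2 is accepting.

Yes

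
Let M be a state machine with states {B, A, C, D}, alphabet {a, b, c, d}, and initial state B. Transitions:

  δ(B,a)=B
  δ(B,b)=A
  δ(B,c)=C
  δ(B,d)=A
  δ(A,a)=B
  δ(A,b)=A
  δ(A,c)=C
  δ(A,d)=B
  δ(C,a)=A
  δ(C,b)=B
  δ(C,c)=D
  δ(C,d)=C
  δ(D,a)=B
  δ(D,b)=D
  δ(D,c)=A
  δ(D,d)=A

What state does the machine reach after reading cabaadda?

B

start at B
read 'c': B → C
read 'a': C → A
read 'b': A → A
read 'a': A → B
read 'a': B → B
read 'd': B → A
read 'd': A → B
read 'a': B → B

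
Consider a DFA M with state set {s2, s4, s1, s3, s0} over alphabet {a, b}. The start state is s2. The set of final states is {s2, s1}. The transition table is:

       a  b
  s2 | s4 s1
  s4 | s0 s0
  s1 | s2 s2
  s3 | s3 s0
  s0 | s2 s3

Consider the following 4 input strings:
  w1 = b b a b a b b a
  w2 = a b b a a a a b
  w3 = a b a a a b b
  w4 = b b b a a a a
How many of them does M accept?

w1: s2 → s1 → s2 → s4 → s0 → s2 → s1 → s2 → s4  → end s4, rejected
w2: s2 → s4 → s0 → s3 → s3 → s3 → s3 → s3 → s0  → end s0, rejected
w3: s2 → s4 → s0 → s2 → s4 → s0 → s3 → s0  → end s0, rejected
w4: s2 → s1 → s2 → s1 → s2 → s4 → s0 → s2  → end s2, accepted

1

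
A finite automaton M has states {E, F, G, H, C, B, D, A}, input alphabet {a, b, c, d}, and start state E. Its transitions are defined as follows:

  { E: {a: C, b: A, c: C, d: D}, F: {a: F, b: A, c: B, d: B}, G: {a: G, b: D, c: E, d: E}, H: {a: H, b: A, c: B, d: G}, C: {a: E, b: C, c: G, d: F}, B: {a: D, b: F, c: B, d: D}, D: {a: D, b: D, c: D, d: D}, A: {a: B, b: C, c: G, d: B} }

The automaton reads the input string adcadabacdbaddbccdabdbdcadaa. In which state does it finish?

Trace: E -a-> C -d-> F -c-> B -a-> D -d-> D -a-> D -b-> D -a-> D -c-> D -d-> D -b-> D -a-> D -d-> D -d-> D -b-> D -c-> D -c-> D -d-> D -a-> D -b-> D -d-> D -b-> D -d-> D -c-> D -a-> D -d-> D -a-> D -a-> D

D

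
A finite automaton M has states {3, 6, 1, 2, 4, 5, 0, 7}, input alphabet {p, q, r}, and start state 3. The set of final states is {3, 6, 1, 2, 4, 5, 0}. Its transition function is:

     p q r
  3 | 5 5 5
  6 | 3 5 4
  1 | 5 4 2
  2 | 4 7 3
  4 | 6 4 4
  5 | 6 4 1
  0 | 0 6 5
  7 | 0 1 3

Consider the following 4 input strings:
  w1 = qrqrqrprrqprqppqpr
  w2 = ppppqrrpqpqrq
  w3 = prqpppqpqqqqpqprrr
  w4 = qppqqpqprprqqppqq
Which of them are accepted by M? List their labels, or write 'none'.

w1: Trace: 3 -q-> 5 -r-> 1 -q-> 4 -r-> 4 -q-> 4 -r-> 4 -p-> 6 -r-> 4 -r-> 4 -q-> 4 -p-> 6 -r-> 4 -q-> 4 -p-> 6 -p-> 3 -q-> 5 -p-> 6 -r-> 4  → end 4, accepted
w2: Trace: 3 -p-> 5 -p-> 6 -p-> 3 -p-> 5 -q-> 4 -r-> 4 -r-> 4 -p-> 6 -q-> 5 -p-> 6 -q-> 5 -r-> 1 -q-> 4  → end 4, accepted
w3: Trace: 3 -p-> 5 -r-> 1 -q-> 4 -p-> 6 -p-> 3 -p-> 5 -q-> 4 -p-> 6 -q-> 5 -q-> 4 -q-> 4 -q-> 4 -p-> 6 -q-> 5 -p-> 6 -r-> 4 -r-> 4 -r-> 4  → end 4, accepted
w4: Trace: 3 -q-> 5 -p-> 6 -p-> 3 -q-> 5 -q-> 4 -p-> 6 -q-> 5 -p-> 6 -r-> 4 -p-> 6 -r-> 4 -q-> 4 -q-> 4 -p-> 6 -p-> 3 -q-> 5 -q-> 4  → end 4, accepted

w1, w2, w3, w4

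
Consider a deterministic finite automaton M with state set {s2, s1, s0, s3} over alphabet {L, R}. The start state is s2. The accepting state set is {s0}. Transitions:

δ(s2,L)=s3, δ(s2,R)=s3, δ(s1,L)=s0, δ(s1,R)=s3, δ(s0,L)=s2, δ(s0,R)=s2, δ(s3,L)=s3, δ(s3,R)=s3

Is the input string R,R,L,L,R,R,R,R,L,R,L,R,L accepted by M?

start at s2
read 'R': s2 → s3
read 'R': s3 → s3
read 'L': s3 → s3
read 'L': s3 → s3
read 'R': s3 → s3
read 'R': s3 → s3
read 'R': s3 → s3
read 'R': s3 → s3
read 'L': s3 → s3
read 'R': s3 → s3
read 'L': s3 → s3
read 'R': s3 → s3
read 'L': s3 → s3
End state s3 is not accepting.

No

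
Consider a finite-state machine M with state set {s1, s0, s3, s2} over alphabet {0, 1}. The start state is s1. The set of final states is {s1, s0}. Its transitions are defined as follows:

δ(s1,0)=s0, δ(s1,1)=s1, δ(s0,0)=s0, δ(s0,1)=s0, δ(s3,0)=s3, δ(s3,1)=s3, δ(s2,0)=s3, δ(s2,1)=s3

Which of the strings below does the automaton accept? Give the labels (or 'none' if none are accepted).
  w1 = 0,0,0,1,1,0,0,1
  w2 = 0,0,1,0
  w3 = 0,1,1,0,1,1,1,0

w1, w2, w3

w1: Trace: s1 -0-> s0 -0-> s0 -0-> s0 -1-> s0 -1-> s0 -0-> s0 -0-> s0 -1-> s0  → end s0, accepted
w2: Trace: s1 -0-> s0 -0-> s0 -1-> s0 -0-> s0  → end s0, accepted
w3: Trace: s1 -0-> s0 -1-> s0 -1-> s0 -0-> s0 -1-> s0 -1-> s0 -1-> s0 -0-> s0  → end s0, accepted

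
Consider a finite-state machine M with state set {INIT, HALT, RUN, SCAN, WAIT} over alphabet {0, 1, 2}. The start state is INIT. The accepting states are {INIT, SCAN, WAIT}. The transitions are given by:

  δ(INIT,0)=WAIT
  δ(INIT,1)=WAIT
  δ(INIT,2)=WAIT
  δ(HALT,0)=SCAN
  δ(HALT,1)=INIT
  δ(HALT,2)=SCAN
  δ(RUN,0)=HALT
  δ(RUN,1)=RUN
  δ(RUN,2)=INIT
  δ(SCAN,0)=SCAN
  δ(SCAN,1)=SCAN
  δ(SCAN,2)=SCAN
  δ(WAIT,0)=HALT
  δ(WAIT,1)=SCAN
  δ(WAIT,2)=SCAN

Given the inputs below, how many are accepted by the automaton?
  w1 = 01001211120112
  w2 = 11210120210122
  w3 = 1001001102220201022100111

3

w1:
  start at INIT
  read '0': INIT → WAIT
  read '1': WAIT → SCAN
  read '0': SCAN → SCAN
  read '0': SCAN → SCAN
  read '1': SCAN → SCAN
  read '2': SCAN → SCAN
  read '1': SCAN → SCAN
  read '1': SCAN → SCAN
  read '1': SCAN → SCAN
  read '2': SCAN → SCAN
  read '0': SCAN → SCAN
  read '1': SCAN → SCAN
  read '1': SCAN → SCAN
  read '2': SCAN → SCAN
  end SCAN, accepted
w2:
  start at INIT
  read '1': INIT → WAIT
  read '1': WAIT → SCAN
  read '2': SCAN → SCAN
  read '1': SCAN → SCAN
  read '0': SCAN → SCAN
  read '1': SCAN → SCAN
  read '2': SCAN → SCAN
  read '0': SCAN → SCAN
  read '2': SCAN → SCAN
  read '1': SCAN → SCAN
  read '0': SCAN → SCAN
  read '1': SCAN → SCAN
  read '2': SCAN → SCAN
  read '2': SCAN → SCAN
  end SCAN, accepted
w3:
  start at INIT
  read '1': INIT → WAIT
  read '0': WAIT → HALT
  read '0': HALT → SCAN
  read '1': SCAN → SCAN
  read '0': SCAN → SCAN
  read '0': SCAN → SCAN
  read '1': SCAN → SCAN
  read '1': SCAN → SCAN
  read '0': SCAN → SCAN
  read '2': SCAN → SCAN
  read '2': SCAN → SCAN
  read '2': SCAN → SCAN
  read '0': SCAN → SCAN
  read '2': SCAN → SCAN
  read '0': SCAN → SCAN
  read '1': SCAN → SCAN
  read '0': SCAN → SCAN
  read '2': SCAN → SCAN
  read '2': SCAN → SCAN
  read '1': SCAN → SCAN
  read '0': SCAN → SCAN
  read '0': SCAN → SCAN
  read '1': SCAN → SCAN
  read '1': SCAN → SCAN
  read '1': SCAN → SCAN
  end SCAN, accepted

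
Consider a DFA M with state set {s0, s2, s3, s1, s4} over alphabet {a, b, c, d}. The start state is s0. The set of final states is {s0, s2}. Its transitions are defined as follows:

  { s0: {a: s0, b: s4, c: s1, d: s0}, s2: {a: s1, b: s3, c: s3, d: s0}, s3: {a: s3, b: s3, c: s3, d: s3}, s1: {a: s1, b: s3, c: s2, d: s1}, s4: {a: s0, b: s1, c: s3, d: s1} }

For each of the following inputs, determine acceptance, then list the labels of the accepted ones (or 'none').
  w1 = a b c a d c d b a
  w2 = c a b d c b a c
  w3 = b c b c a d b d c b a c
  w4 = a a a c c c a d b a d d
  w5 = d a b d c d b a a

w5

w1:
  start at s0
  read 'a': s0 → s0
  read 'b': s0 → s4
  read 'c': s4 → s3
  read 'a': s3 → s3
  read 'd': s3 → s3
  read 'c': s3 → s3
  read 'd': s3 → s3
  read 'b': s3 → s3
  read 'a': s3 → s3
  end s3, rejected
w2:
  start at s0
  read 'c': s0 → s1
  read 'a': s1 → s1
  read 'b': s1 → s3
  read 'd': s3 → s3
  read 'c': s3 → s3
  read 'b': s3 → s3
  read 'a': s3 → s3
  read 'c': s3 → s3
  end s3, rejected
w3:
  start at s0
  read 'b': s0 → s4
  read 'c': s4 → s3
  read 'b': s3 → s3
  read 'c': s3 → s3
  read 'a': s3 → s3
  read 'd': s3 → s3
  read 'b': s3 → s3
  read 'd': s3 → s3
  read 'c': s3 → s3
  read 'b': s3 → s3
  read 'a': s3 → s3
  read 'c': s3 → s3
  end s3, rejected
w4:
  start at s0
  read 'a': s0 → s0
  read 'a': s0 → s0
  read 'a': s0 → s0
  read 'c': s0 → s1
  read 'c': s1 → s2
  read 'c': s2 → s3
  read 'a': s3 → s3
  read 'd': s3 → s3
  read 'b': s3 → s3
  read 'a': s3 → s3
  read 'd': s3 → s3
  read 'd': s3 → s3
  end s3, rejected
w5:
  start at s0
  read 'd': s0 → s0
  read 'a': s0 → s0
  read 'b': s0 → s4
  read 'd': s4 → s1
  read 'c': s1 → s2
  read 'd': s2 → s0
  read 'b': s0 → s4
  read 'a': s4 → s0
  read 'a': s0 → s0
  end s0, accepted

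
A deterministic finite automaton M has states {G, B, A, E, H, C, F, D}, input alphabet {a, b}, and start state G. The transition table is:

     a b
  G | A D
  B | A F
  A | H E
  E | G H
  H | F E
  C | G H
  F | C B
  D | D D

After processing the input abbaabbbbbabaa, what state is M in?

G → A → E → H → F → C → H → E → H → E → H → F → B → A → H

H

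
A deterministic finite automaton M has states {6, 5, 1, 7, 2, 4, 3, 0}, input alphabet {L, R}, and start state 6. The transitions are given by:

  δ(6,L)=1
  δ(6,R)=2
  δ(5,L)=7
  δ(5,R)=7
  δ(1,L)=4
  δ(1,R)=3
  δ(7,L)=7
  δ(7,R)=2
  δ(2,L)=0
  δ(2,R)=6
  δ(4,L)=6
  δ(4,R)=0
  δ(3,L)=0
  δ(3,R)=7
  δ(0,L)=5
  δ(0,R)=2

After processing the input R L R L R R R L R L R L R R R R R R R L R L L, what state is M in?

5

start at 6
read 'R': 6 → 2
read 'L': 2 → 0
read 'R': 0 → 2
read 'L': 2 → 0
read 'R': 0 → 2
read 'R': 2 → 6
read 'R': 6 → 2
read 'L': 2 → 0
read 'R': 0 → 2
read 'L': 2 → 0
read 'R': 0 → 2
read 'L': 2 → 0
read 'R': 0 → 2
read 'R': 2 → 6
read 'R': 6 → 2
read 'R': 2 → 6
read 'R': 6 → 2
read 'R': 2 → 6
read 'R': 6 → 2
read 'L': 2 → 0
read 'R': 0 → 2
read 'L': 2 → 0
read 'L': 0 → 5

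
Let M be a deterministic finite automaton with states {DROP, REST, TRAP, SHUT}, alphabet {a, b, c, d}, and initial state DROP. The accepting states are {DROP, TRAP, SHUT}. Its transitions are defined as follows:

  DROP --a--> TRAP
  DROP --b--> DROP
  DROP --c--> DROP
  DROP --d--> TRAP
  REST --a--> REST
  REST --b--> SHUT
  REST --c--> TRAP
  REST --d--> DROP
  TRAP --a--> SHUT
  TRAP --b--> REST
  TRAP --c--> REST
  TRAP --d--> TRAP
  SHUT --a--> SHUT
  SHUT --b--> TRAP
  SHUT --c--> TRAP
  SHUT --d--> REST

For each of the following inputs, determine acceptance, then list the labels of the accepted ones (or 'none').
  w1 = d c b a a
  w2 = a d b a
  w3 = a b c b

w1

w1:
  start at DROP
  read 'd': DROP → TRAP
  read 'c': TRAP → REST
  read 'b': REST → SHUT
  read 'a': SHUT → SHUT
  read 'a': SHUT → SHUT
  end SHUT, accepted
w2:
  start at DROP
  read 'a': DROP → TRAP
  read 'd': TRAP → TRAP
  read 'b': TRAP → REST
  read 'a': REST → REST
  end REST, rejected
w3:
  start at DROP
  read 'a': DROP → TRAP
  read 'b': TRAP → REST
  read 'c': REST → TRAP
  read 'b': TRAP → REST
  end REST, rejected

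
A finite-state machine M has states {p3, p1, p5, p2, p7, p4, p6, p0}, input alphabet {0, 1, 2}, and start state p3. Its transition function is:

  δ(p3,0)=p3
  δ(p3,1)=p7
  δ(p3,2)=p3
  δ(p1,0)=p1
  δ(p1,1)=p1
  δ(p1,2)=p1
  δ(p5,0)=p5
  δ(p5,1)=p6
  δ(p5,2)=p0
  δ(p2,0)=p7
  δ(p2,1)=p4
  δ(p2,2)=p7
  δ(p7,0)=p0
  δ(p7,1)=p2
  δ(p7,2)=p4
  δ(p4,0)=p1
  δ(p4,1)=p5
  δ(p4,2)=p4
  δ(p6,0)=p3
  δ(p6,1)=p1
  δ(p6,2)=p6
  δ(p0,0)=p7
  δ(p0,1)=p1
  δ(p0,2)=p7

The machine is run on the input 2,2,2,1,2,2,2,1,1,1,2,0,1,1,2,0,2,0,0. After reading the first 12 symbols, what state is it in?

start at p3
read '2': p3 → p3
read '2': p3 → p3
read '2': p3 → p3
read '1': p3 → p7
read '2': p7 → p4
read '2': p4 → p4
read '2': p4 → p4
read '1': p4 → p5
read '1': p5 → p6
read '1': p6 → p1
read '2': p1 → p1
read '0': p1 → p1
After 12 symbols: p1.

p1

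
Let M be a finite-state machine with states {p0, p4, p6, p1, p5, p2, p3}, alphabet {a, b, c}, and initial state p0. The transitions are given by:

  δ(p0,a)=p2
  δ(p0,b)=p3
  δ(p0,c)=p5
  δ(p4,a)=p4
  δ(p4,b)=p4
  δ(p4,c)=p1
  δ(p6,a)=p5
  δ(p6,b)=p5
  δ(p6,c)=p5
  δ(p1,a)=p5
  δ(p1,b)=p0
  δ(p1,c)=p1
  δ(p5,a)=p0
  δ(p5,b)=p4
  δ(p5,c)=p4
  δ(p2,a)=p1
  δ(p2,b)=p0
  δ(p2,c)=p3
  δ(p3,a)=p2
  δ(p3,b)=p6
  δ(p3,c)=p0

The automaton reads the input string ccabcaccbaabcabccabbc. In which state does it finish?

start at p0
read 'c': p0 → p5
read 'c': p5 → p4
read 'a': p4 → p4
read 'b': p4 → p4
read 'c': p4 → p1
read 'a': p1 → p5
read 'c': p5 → p4
read 'c': p4 → p1
read 'b': p1 → p0
read 'a': p0 → p2
read 'a': p2 → p1
read 'b': p1 → p0
read 'c': p0 → p5
read 'a': p5 → p0
read 'b': p0 → p3
read 'c': p3 → p0
read 'c': p0 → p5
read 'a': p5 → p0
read 'b': p0 → p3
read 'b': p3 → p6
read 'c': p6 → p5

p5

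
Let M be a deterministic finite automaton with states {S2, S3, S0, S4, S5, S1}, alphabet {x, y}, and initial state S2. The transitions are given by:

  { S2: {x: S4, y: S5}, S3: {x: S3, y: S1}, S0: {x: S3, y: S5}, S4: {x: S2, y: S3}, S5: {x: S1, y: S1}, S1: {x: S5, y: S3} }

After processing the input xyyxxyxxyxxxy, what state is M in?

S1

S2 → S4 → S3 → S1 → S5 → S1 → S3 → S3 → S3 → S1 → S5 → S1 → S5 → S1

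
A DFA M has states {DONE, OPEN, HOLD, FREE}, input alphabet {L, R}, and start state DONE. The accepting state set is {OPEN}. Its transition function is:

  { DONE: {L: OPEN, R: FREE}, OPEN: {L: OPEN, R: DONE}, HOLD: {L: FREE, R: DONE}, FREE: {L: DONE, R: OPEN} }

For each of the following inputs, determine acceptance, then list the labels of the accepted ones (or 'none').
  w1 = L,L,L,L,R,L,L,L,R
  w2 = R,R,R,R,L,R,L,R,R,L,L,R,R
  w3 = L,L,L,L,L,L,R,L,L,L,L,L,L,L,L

w1: Trace: DONE -L-> OPEN -L-> OPEN -L-> OPEN -L-> OPEN -R-> DONE -L-> OPEN -L-> OPEN -L-> OPEN -R-> DONE  → end DONE, rejected
w2: Trace: DONE -R-> FREE -R-> OPEN -R-> DONE -R-> FREE -L-> DONE -R-> FREE -L-> DONE -R-> FREE -R-> OPEN -L-> OPEN -L-> OPEN -R-> DONE -R-> FREE  → end FREE, rejected
w3: Trace: DONE -L-> OPEN -L-> OPEN -L-> OPEN -L-> OPEN -L-> OPEN -L-> OPEN -R-> DONE -L-> OPEN -L-> OPEN -L-> OPEN -L-> OPEN -L-> OPEN -L-> OPEN -L-> OPEN -L-> OPEN  → end OPEN, accepted

w3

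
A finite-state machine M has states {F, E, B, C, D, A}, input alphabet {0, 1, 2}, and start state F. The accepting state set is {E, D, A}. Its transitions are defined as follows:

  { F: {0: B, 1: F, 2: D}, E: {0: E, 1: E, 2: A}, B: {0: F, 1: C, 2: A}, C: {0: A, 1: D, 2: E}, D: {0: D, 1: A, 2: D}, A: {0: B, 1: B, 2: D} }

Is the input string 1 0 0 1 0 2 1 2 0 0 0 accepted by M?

No

F → F → B → F → F → B → A → B → A → B → F → B
End state B is not accepting.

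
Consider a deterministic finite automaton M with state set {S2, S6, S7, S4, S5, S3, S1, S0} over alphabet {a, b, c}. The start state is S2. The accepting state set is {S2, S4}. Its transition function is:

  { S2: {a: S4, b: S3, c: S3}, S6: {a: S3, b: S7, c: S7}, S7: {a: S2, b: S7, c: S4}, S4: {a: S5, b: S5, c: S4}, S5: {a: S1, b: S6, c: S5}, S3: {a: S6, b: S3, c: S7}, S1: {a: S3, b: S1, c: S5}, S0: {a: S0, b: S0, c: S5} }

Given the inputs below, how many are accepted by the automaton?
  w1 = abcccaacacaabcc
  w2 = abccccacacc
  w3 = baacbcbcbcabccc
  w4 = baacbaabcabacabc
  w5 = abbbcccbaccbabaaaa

w1: S2 → S4 → S5 → S5 → S5 → S5 → S1 → S3 → S7 → S2 → S3 → S6 → S3 → S3 → S7 → S4  → end S4, accepted
w2: S2 → S4 → S5 → S5 → S5 → S5 → S5 → S1 → S5 → S1 → S5 → S5  → end S5, rejected
w3: S2 → S3 → S6 → S3 → S7 → S7 → S4 → S5 → S5 → S6 → S7 → S2 → S3 → S7 → S4 → S4  → end S4, accepted
w4: S2 → S3 → S6 → S3 → S7 → S7 → S2 → S4 → S5 → S5 → S1 → S1 → S3 → S7 → S2 → S3 → S7  → end S7, rejected
w5: S2 → S4 → S5 → S6 → S7 → S4 → S4 → S4 → S5 → S1 → S5 → S5 → S6 → S3 → S3 → S6 → S3 → S6 → S3  → end S3, rejected

2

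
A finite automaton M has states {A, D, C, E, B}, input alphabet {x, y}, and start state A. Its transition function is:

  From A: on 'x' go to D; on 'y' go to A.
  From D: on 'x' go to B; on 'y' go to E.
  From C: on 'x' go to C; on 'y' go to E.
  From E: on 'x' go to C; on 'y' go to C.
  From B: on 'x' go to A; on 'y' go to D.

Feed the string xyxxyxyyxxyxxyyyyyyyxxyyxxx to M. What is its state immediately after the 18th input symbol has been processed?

A → D → E → C → C → E → C → E → C → C → C → E → C → C → E → C → E → C → E
After 18 symbols: E.

E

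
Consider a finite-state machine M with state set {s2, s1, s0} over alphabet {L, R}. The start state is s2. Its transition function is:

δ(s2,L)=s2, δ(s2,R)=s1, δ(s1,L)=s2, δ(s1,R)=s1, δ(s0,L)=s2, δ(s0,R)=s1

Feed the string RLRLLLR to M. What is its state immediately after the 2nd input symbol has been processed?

s2 → s1 → s2
After 2 symbols: s2.

s2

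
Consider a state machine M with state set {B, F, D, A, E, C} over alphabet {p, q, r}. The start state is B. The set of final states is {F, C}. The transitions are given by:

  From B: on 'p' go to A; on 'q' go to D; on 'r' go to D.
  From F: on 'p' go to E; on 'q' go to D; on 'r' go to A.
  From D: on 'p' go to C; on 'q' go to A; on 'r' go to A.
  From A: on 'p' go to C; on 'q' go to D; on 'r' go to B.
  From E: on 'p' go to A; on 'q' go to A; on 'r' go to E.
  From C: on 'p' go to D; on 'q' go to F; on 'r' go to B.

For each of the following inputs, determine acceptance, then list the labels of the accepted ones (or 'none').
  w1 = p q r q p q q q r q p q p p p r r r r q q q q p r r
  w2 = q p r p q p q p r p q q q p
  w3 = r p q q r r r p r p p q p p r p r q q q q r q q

w1:
  start at B
  read 'p': B → A
  read 'q': A → D
  read 'r': D → A
  read 'q': A → D
  read 'p': D → C
  read 'q': C → F
  read 'q': F → D
  read 'q': D → A
  read 'r': A → B
  read 'q': B → D
  read 'p': D → C
  read 'q': C → F
  read 'p': F → E
  read 'p': E → A
  read 'p': A → C
  read 'r': C → B
  read 'r': B → D
  read 'r': D → A
  read 'r': A → B
  read 'q': B → D
  read 'q': D → A
  read 'q': A → D
  read 'q': D → A
  read 'p': A → C
  read 'r': C → B
  read 'r': B → D
  end D, rejected
w2:
  start at B
  read 'q': B → D
  read 'p': D → C
  read 'r': C → B
  read 'p': B → A
  read 'q': A → D
  read 'p': D → C
  read 'q': C → F
  read 'p': F → E
  read 'r': E → E
  read 'p': E → A
  read 'q': A → D
  read 'q': D → A
  read 'q': A → D
  read 'p': D → C
  end C, accepted
w3:
  start at B
  read 'r': B → D
  read 'p': D → C
  read 'q': C → F
  read 'q': F → D
  read 'r': D → A
  read 'r': A → B
  read 'r': B → D
  read 'p': D → C
  read 'r': C → B
  read 'p': B → A
  read 'p': A → C
  read 'q': C → F
  read 'p': F → E
  read 'p': E → A
  read 'r': A → B
  read 'p': B → A
  read 'r': A → B
  read 'q': B → D
  read 'q': D → A
  read 'q': A → D
  read 'q': D → A
  read 'r': A → B
  read 'q': B → D
  read 'q': D → A
  end A, rejected

w2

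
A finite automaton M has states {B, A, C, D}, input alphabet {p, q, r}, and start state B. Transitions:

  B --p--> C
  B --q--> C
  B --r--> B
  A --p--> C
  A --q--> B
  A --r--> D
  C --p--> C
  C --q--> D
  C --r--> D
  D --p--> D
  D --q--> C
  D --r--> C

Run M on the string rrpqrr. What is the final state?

B → B → B → C → D → C → D

D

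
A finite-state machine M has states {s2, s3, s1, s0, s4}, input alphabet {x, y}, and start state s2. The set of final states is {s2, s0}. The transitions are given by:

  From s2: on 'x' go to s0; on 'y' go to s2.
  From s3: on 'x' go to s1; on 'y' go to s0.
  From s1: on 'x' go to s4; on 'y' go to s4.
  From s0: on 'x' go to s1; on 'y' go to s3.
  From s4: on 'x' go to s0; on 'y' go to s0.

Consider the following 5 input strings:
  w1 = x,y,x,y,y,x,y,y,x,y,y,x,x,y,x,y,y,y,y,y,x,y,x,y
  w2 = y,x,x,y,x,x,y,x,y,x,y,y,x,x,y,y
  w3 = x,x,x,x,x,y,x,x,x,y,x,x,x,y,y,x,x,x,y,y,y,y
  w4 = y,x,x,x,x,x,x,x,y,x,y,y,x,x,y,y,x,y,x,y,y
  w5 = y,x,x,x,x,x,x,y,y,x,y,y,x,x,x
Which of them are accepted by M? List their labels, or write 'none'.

w3, w4, w5

w1: s2 → s0 → s3 → s1 → s4 → s0 → s1 → s4 → s0 → s1 → s4 → s0 → s1 → s4 → s0 → s1 → s4 → s0 → s3 → s0 → s3 → s1 → s4 → s0 → s3  → end s3, rejected
w2: s2 → s2 → s0 → s1 → s4 → s0 → s1 → s4 → s0 → s3 → s1 → s4 → s0 → s1 → s4 → s0 → s3  → end s3, rejected
w3: s2 → s0 → s1 → s4 → s0 → s1 → s4 → s0 → s1 → s4 → s0 → s1 → s4 → s0 → s3 → s0 → s1 → s4 → s0 → s3 → s0 → s3 → s0  → end s0, accepted
w4: s2 → s2 → s0 → s1 → s4 → s0 → s1 → s4 → s0 → s3 → s1 → s4 → s0 → s1 → s4 → s0 → s3 → s1 → s4 → s0 → s3 → s0  → end s0, accepted
w5: s2 → s2 → s0 → s1 → s4 → s0 → s1 → s4 → s0 → s3 → s1 → s4 → s0 → s1 → s4 → s0  → end s0, accepted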